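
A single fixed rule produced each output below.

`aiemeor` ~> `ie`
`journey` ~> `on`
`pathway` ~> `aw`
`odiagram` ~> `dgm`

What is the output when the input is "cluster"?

What's happening: keep one character in every 3, starting at position 2 (positions 2nd, 5th, 8th, ...).
Doing the same to "cluster": "lt".

lt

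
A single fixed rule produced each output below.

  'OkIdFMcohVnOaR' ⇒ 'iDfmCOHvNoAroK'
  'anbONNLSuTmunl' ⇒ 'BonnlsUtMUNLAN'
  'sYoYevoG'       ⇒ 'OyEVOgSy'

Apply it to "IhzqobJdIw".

ZQOBjDiWiH

Looking at the pairs, the operation is to flip the case of every letter, then move the first 2 characters to the end (rotate left by 2).
On "IhzqobJdIw" that produces "ZQOBjDiWiH".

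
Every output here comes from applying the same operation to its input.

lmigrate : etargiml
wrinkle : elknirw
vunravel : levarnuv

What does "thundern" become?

What's happening: reverse the string.
Applying that to "thundern" gives "nrednuht".

nrednuht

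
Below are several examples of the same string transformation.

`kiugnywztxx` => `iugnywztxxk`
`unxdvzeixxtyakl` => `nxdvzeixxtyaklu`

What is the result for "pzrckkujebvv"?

zrckkujebvvp

The rule is to move the first character to the end.
"pzrckkujebvv" → "zrckkujebvvp".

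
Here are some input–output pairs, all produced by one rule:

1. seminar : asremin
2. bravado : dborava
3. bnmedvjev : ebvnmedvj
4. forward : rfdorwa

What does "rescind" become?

nrdesci

The rule is to swap the first and last characters, then move the last 2 characters to the front (rotate right by 2).
For "rescind", step one produces "descinr"; step two turns that into "nrdesci".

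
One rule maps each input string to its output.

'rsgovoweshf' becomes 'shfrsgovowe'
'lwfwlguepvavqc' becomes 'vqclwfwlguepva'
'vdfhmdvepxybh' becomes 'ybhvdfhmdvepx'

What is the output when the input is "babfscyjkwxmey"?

Looking at the pairs, the operation is to move the last 3 characters to the front (rotate right by 3).
For "babfscyjkwxmey" the result is "meybabfscyjkwx".

meybabfscyjkwx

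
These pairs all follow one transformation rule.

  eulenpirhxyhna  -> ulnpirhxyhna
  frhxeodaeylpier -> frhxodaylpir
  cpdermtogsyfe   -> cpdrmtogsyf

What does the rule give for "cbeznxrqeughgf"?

Rule — remove every "e".
Applying that to "cbeznxrqeughgf" gives "cbznxrqughgf".

cbznxrqughgf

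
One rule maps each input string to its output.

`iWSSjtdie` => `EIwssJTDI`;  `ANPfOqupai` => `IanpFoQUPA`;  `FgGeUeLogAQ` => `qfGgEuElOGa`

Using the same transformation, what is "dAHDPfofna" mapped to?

ADahdpFOFN

The transformation: flip the case of every letter, then move the last character to the front.
Applying both steps to "dAHDPfofna": "DahdpFOFNA", then "ADahdpFOFN".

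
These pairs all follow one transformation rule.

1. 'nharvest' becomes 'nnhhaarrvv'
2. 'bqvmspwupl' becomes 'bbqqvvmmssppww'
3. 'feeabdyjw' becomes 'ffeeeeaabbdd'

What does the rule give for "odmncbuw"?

What's happening: delete the last 3 characters, then double every character.
Starting from "odmncbuw": after the first operation, "odmnc"; after the second, "ooddmmnncc".

ooddmmnncc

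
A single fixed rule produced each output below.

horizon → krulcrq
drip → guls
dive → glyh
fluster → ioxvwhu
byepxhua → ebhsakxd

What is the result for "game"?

jdph

Rule — shift every letter 3 places forward in the alphabet (wrapping around).
Applying that to "game" gives "jdph".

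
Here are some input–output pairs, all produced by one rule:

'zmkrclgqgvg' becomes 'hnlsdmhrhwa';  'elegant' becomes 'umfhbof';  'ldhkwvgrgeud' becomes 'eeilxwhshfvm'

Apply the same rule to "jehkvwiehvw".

Looking at the pairs, the operation is to shift every letter 1 place forward in the alphabet (wrapping around), then swap the first and last characters.
Applying both steps to "jehkvwiehvw": "kfilwxjfiwx", then "xfilwxjfiwk".
(Check on "ldhkwvgrgeud": → "meilxwhshfve" → "eeilxwhshfvm" ✓)

xfilwxjfiwk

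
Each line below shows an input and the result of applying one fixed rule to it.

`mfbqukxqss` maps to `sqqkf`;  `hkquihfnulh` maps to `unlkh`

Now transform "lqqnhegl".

The pattern: keep every other character starting from the second (positions 2nd, 4th, 6th, ...), then sort the characters into reverse alphabetical order.
"lqqnhegl" → "qnel" → "qnle".

qnle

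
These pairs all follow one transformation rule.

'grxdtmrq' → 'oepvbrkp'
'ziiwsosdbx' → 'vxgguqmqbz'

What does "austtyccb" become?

zysqrrwaa

Looking at the pairs, the operation is to move the last character to the front, then shift every letter 2 places backward in the alphabet (wrapping around).
"austtyccb" → "bausttycc" → "zysqrrwaa".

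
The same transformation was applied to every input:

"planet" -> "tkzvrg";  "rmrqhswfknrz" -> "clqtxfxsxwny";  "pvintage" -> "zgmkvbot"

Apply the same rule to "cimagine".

motkiosg

Each output is the input with this applied: swap the front and back halves of the string, then shift every letter 6 places forward in the alphabet (wrapping around).
On "cimagine": the first step gives "ginecima", and the second then gives "motkiosg".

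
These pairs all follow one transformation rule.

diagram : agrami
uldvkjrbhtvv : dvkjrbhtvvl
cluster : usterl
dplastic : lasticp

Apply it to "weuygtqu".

What's happening: delete the first character, then move the first character to the end.
Working it through for "weuygtqu": intermediate "euygtqu", final "uygtque".

uygtque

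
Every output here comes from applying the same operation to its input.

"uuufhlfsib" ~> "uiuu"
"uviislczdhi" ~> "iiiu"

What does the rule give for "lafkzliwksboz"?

Looking at the pairs, the operation is to move the first 2 characters to the end (rotate left by 2), then keep only the vowels.
"lafkzliwksboz" → "ioa".
(Check on "uuufhlfsib": → "ufhlfsibuu" → "uiuu" ✓)

ioa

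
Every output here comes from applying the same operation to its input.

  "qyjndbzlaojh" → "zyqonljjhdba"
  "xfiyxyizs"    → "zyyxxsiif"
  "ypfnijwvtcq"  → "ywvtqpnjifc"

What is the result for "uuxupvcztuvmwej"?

zxwvvuuuutpmjec

In each case the input is transformed by: sort the characters into reverse alphabetical order.
"uuxupvcztuvmwej" → "zxwvvuuuutpmjec".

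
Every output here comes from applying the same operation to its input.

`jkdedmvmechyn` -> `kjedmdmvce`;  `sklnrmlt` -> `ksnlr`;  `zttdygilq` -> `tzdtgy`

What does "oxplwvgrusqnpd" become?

xolpvwrgsuq

What's happening: delete the last 3 characters, then swap each adjacent pair of characters (1↔2, 3↔4, ...).
Working it through for "oxplwvgrusqnpd": intermediate "oxplwvgrusq", final "xolpvwrgsuq".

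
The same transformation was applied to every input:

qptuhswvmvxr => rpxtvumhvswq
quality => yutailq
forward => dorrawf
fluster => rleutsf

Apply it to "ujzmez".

zjezmu

Rule — take characters alternately from the front and the back (1st, last, 2nd, 2nd-last, ...), then move the first character to the end.
Starting from "ujzmez": after the first operation, "uzjezm"; after the second, "zjezmu".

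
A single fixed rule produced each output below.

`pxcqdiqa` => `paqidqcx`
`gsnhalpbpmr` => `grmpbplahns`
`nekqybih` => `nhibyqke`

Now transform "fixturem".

Looking at the pairs, the operation is to reverse the string, then move the last character to the front.
For "fixturem" the result is "fmerutxi".

fmerutxi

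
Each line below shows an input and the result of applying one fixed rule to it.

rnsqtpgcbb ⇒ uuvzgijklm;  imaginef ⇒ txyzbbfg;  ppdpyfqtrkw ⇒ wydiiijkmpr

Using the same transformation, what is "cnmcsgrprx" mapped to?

vvzfgikklq

Rule — sort the characters into alphabetical order, then shift every letter 7 places backward in the alphabet (wrapping around).
For "cnmcsgrprx", step one produces "ccgmnprrsx"; step two turns that into "vvzfgikklq".
(Check on "imaginef": → "aefgiimn" → "txyzbbfg" ✓)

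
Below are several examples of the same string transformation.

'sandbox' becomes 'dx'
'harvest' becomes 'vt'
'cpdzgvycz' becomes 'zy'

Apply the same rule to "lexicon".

Each output is the input with this applied: keep one character in every 3, starting at position 1 (positions 1st, 4th, 7th, ...), then delete the first character.
On "lexicon": the first step gives "lin", and the second then gives "in".
(Check on "sandbox": → "sdx" → "dx" ✓)

in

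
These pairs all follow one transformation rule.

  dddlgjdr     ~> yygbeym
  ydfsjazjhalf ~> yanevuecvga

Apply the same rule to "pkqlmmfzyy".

flghhautt

Looking at the pairs, the operation is to delete the first character, then shift every letter 5 places backward in the alphabet (wrapping around).
Applying both steps to "pkqlmmfzyy": "kqlmmfzyy", then "flghhautt".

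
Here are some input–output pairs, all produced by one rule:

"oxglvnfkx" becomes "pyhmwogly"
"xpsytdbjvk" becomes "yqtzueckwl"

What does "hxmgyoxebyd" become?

The transformation: shift every letter 1 place forward in the alphabet (wrapping around).
So "hxmgyoxebyd" becomes "iynhzpyfcze".

iynhzpyfcze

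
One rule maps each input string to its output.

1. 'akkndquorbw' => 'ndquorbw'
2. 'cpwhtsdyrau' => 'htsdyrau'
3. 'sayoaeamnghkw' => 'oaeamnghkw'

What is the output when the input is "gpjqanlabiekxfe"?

The transformation: delete the first 3 characters.
On "gpjqanlabiekxfe" that produces "qanlabiekxfe".

qanlabiekxfe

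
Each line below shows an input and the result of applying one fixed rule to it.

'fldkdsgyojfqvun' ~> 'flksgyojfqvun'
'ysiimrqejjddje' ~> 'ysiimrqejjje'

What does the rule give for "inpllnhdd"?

What's happening: remove every "d".
Doing the same to "inpllnhdd": "inpllnh".

inpllnh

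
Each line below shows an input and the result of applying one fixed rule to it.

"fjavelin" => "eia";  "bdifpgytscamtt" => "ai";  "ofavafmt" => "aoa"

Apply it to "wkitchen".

ei

Looking at the pairs, the operation is to move the first 3 characters to the end (rotate left by 3), then keep only the vowels.
For "wkitchen", step one produces "tchenwki"; step two turns that into "ei".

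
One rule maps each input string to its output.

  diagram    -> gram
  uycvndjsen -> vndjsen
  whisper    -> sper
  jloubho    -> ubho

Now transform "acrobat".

obat

Rule — delete the first 3 characters.
On "acrobat" that produces "obat".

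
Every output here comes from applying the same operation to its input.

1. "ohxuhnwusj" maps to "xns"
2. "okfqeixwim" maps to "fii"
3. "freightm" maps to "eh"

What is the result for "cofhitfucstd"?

ftcd

The rule is to keep one character in every 3, starting at position 3 (positions 3rd, 6th, 9th, ...).
On "cofhitfucstd" that produces "ftcd".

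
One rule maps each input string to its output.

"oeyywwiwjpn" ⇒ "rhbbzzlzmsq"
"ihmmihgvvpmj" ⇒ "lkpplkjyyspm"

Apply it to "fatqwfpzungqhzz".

The transformation: shift every letter 3 places forward in the alphabet (wrapping around).
Doing the same to "fatqwfpzungqhzz": "idwtziscxqjtkcc".

idwtziscxqjtkcc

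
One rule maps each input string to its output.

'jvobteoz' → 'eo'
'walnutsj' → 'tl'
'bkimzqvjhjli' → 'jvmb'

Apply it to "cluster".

tl

The pattern: reverse the string, then keep one character in every 3, starting at position 3 (positions 3rd, 6th, 9th, ...).
"cluster" → "retsulc" → "tl".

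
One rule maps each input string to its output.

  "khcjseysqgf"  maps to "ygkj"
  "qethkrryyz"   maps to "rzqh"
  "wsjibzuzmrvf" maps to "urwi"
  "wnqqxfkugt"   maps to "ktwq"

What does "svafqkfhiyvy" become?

fysf

The pattern: keep one character in every 3, starting at position 1 (positions 1st, 4th, 7th, ...), then move the first 2 characters to the end (rotate left by 2).
On "svafqkfhiyvy": the first step gives "sffy", and the second then gives "fysf".
(Check on "khcjseysqgf": → "kjyg" → "ygkj" ✓)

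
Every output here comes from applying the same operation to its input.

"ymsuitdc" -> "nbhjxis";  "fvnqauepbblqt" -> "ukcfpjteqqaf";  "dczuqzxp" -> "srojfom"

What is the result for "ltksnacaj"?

Looking at the pairs, the operation is to delete the last character, then shift every letter 11 places backward in the alphabet (wrapping around).
"ltksnacaj" → "ltksnaca" → "aizhcprp".

aizhcprp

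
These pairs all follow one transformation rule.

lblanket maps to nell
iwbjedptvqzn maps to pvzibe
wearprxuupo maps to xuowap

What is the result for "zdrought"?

uhzr

Rule — keep every other character starting from the first (positions 1st, 3rd, 5th, ...), then swap the front and back halves of the string.
On "zdrought": the first step gives "zruh", and the second then gives "uhzr".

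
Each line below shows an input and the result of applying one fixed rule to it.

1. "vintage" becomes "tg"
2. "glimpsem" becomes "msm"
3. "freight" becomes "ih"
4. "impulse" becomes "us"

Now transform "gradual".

da

The transformation: keep every other character starting from the second (positions 2nd, 4th, 6th, ...), then delete the first character.
Working it through for "gradual": intermediate "rda", final "da".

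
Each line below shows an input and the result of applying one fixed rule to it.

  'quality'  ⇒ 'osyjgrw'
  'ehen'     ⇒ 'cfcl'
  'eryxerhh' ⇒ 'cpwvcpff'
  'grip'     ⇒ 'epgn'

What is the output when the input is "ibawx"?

The transformation: shift every letter 2 places backward in the alphabet (wrapping around).
So "ibawx" becomes "gzyuv".

gzyuv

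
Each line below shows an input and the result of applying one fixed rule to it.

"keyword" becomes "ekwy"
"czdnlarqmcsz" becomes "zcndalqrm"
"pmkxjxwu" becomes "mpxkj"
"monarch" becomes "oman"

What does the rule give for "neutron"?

Rule — delete the last 3 characters, then swap each adjacent pair of characters (1↔2, 3↔4, ...).
"neutron" → "neut" → "entu".

entu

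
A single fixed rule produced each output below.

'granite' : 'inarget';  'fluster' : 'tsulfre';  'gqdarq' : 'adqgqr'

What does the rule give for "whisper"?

psihwre

Looking at the pairs, the operation is to move the last 2 characters to the front (rotate right by 2), then reverse the string.
For "whisper", step one produces "erwhisp"; step two turns that into "psihwre".
(Check on "granite": → "tegrani" → "inarget" ✓)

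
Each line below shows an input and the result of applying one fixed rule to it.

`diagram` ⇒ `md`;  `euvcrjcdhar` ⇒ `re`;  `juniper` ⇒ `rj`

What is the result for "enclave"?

ee

In each case the input is transformed by: move the last character to the front, then keep only the first 2 characters.
On "enclave": the first step gives "eenclav", and the second then gives "ee".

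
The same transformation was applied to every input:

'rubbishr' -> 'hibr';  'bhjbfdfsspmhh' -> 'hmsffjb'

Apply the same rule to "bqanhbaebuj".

What's happening: keep every other character starting from the first (positions 1st, 3rd, 5th, ...), then reverse the string.
For "bqanhbaebuj" the result is "jbahab".

jbahab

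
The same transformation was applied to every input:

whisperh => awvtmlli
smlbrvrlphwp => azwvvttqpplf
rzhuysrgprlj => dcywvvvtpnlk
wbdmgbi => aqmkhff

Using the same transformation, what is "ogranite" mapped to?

xvsrmkie

Looking at the pairs, the operation is to sort the characters into reverse alphabetical order, then shift every letter 4 places forward in the alphabet (wrapping around).
So "ogranite" becomes "xvsrmkie".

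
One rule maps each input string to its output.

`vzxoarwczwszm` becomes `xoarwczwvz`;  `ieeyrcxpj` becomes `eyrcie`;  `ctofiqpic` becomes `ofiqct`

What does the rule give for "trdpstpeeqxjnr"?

The pattern: delete the last 3 characters, then move the first 2 characters to the end (rotate left by 2).
For "trdpstpeeqxjnr", step one produces "trdpstpeeqx"; step two turns that into "dpstpeeqxtr".

dpstpeeqxtr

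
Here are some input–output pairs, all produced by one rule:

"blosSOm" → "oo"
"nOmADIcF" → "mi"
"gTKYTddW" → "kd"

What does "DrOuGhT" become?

The pattern: keep one character in every 3, starting at position 3 (positions 3rd, 6th, 9th, ...), then convert every letter to lowercase.
Working it through for "DrOuGhT": intermediate "Oh", final "oh".

oh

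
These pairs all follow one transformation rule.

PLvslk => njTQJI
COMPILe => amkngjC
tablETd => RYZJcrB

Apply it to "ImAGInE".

Each output is the input with this applied: shift every letter 2 places backward in the alphabet (wrapping around), then flip the case of every letter.
Applying that to "ImAGInE" gives "gKyegLc".

gKyegLc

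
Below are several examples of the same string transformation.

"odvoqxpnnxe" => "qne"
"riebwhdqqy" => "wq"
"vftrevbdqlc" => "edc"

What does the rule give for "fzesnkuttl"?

Rule — delete the first 2 characters, then keep one character in every 3, starting at position 3 (positions 3rd, 6th, 9th, ...).
On "fzesnkuttl": the first step gives "esnkuttl", and the second then gives "nt".
(Check on "vftrevbdqlc": → "trevbdqlc" → "edc" ✓)

nt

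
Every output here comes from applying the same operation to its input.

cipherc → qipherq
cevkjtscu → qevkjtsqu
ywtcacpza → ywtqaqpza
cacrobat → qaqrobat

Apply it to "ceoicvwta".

What's happening: replace every "c" with "q".
Applying that to "ceoicvwta" gives "qeoiqvwta".

qeoiqvwta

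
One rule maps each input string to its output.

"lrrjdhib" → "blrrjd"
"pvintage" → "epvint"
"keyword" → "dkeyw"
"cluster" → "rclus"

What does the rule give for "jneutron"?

Each output is the input with this applied: move the last 3 characters to the front (rotate right by 3), then delete the first 2 characters.
"jneutron" → "ronjneut" → "njneut".
(Check on "lrrjdhib": → "hiblrrjd" → "blrrjd" ✓)

njneut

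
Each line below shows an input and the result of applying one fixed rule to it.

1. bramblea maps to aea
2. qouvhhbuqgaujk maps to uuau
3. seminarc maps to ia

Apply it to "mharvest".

The pattern: delete the first 2 characters, then keep only the vowels.
On "mharvest" that produces "ae".

ae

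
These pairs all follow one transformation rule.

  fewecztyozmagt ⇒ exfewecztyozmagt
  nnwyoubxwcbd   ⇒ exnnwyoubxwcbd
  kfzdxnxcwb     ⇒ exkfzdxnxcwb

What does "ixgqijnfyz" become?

The rule is to prepend "ex".
For "ixgqijnfyz" the result is "exixgqijnfyz".

exixgqijnfyz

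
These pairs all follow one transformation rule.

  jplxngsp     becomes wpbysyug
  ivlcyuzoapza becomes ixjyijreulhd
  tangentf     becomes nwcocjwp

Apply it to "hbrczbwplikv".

Rule — shift every letter 9 places forward in the alphabet (wrapping around), then swap the front and back halves of the string.
Applying that to "hbrczbwplikv" gives "fyurteqkalik".

fyurteqkalik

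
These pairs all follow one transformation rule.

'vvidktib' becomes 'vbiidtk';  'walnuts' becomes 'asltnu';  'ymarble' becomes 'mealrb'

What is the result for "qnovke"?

neokv

Each output is the input with this applied: delete the first character, then take characters alternately from the front and the back (1st, last, 2nd, 2nd-last, ...).
Applying that to "qnovke" gives "neokv".
(Check on "walnuts": → "alnuts" → "asltnu" ✓)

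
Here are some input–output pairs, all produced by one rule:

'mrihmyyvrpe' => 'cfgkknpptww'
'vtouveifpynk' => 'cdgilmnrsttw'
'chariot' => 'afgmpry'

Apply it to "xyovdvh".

The transformation: shift every letter 2 places backward in the alphabet (wrapping around), then sort the characters into alphabetical order.
For "xyovdvh", step one produces "vwmtbtf"; step two turns that into "bfmttvw".

bfmttvw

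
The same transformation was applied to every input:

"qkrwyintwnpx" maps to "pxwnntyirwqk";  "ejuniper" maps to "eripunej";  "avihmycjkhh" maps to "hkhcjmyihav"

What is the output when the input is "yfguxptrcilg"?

The transformation: swap each adjacent pair of characters (1↔2, 3↔4, ...), then reverse the string.
"yfguxptrcilg" → "lgcitrxpguyf".

lgcitrxpguyf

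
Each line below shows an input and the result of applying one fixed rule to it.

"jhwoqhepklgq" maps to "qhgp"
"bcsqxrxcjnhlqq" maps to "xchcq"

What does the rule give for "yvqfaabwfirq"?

The pattern: keep one character in every 3, starting at position 2 (positions 2nd, 5th, 8th, ...), then swap each adjacent pair of characters (1↔2, 3↔4, ...).
On "yvqfaabwfirq": the first step gives "vawr", and the second then gives "avrw".

avrw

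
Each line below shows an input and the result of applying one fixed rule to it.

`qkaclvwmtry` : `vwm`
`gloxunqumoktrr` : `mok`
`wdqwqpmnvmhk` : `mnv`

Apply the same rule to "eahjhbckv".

In each case the input is transformed by: move the last 3 characters to the front (rotate right by 3), then keep only the last 3 characters.
Working it through for "eahjhbckv": intermediate "ckveahjhb", final "jhb".

jhb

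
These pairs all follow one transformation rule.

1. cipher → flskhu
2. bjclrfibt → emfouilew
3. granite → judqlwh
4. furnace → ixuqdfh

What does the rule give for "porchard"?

What's happening: shift every letter 3 places forward in the alphabet (wrapping around).
"porchard" → "srufkdug".

srufkdug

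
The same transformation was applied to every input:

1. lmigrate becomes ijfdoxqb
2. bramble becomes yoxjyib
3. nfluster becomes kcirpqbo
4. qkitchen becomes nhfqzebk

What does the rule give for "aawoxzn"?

xxtluwk

The pattern: shift every letter 3 places backward in the alphabet (wrapping around).
Applying that to "aawoxzn" gives "xxtluwk".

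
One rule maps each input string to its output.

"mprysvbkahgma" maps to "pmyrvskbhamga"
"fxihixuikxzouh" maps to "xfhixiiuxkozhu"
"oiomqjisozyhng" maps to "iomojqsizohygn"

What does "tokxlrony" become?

otxkrlnoy

Rule — swap each adjacent pair of characters (1↔2, 3↔4, ...).
"tokxlrony" → "otxkrlnoy".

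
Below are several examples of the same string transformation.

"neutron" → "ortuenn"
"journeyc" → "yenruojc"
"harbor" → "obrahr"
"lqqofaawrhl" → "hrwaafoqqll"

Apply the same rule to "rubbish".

The transformation: move the last character to the front, then reverse the string.
Applying both steps to "rubbish": "hrubbis", then "sibburh".

sibburh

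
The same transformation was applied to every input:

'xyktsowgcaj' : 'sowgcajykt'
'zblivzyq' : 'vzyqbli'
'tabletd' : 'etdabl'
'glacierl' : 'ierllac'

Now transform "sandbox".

boxand

In each case the input is transformed by: delete the first character, then move the first 3 characters to the end (rotate left by 3).
Starting from "sandbox": after the first operation, "andbox"; after the second, "boxand".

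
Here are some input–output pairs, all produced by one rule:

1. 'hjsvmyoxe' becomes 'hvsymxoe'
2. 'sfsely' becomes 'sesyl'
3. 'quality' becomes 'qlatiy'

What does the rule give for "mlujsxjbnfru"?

mjuxsbjfnur

Each output is the input with this applied: swap each adjacent pair of characters (1↔2, 3↔4, ...), then delete the first character.
Applying both steps to "mlujsxjbnfru": "lmjuxsbjfnur", then "mjuxsbjfnur".
(Check on "sfsely": → "fsesyl" → "sesyl" ✓)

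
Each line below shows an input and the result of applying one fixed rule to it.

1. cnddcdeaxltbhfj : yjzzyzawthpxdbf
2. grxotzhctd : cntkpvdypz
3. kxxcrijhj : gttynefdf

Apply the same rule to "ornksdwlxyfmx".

The transformation: shift every letter 4 places backward in the alphabet (wrapping around).
For "ornksdwlxyfmx" the result is "knjgozshtubit".

knjgozshtubit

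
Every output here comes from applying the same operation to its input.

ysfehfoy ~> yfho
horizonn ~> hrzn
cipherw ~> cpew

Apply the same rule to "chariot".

Each output is the input with this applied: keep every other character starting from the first (positions 1st, 3rd, 5th, ...).
Applying that to "chariot" gives "cait".

cait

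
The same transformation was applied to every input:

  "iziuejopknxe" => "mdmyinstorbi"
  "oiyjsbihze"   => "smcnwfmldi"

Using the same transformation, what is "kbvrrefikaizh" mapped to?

In each case the input is transformed by: shift every letter 4 places forward in the alphabet (wrapping around).
Applying that to "kbvrrefikaizh" gives "ofzvvijmoemdl".

ofzvvijmoemdl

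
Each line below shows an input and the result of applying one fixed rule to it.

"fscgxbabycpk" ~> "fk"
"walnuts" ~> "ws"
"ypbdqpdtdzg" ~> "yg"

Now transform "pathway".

py

The rule is to take characters alternately from the front and the back (1st, last, 2nd, 2nd-last, ...), then keep only the first 2 characters.
For "pathway", step one produces "pyaatwh"; step two turns that into "py".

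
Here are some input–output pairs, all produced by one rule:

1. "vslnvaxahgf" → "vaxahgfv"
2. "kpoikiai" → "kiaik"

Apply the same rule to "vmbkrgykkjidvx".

rgykkjidvxv

The rule is to move the first character to the end, then delete the first 3 characters.
On "vmbkrgykkjidvx": the first step gives "mbkrgykkjidvxv", and the second then gives "rgykkjidvxv".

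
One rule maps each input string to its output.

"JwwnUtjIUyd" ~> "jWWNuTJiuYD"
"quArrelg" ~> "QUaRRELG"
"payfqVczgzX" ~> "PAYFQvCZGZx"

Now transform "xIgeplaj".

XiGEPLAJ

The rule is to flip the case of every letter.
"xIgeplaj" → "XiGEPLAJ".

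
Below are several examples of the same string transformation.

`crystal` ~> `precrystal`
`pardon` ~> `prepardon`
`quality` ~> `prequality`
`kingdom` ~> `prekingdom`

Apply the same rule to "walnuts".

prewalnuts

Looking at the pairs, the operation is to prepend "pre".
For "walnuts" the result is "prewalnuts".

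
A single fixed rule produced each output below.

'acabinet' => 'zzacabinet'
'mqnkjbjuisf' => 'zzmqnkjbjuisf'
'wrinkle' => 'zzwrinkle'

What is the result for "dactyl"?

Each output is the input with this applied: prepend "zz".
On "dactyl" that produces "zzdactyl".

zzdactyl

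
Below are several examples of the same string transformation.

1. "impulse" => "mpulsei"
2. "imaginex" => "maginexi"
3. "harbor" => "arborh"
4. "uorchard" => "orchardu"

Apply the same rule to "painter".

ainterp

What's happening: move the first character to the end.
"painter" → "ainterp".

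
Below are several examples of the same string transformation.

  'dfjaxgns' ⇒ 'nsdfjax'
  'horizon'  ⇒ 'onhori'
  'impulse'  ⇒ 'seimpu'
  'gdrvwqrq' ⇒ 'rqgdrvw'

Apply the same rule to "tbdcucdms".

The rule is to move the last 3 characters to the front (rotate right by 3), then delete the first character.
For "tbdcucdms", step one produces "dmstbdcuc"; step two turns that into "mstbdcuc".

mstbdcuc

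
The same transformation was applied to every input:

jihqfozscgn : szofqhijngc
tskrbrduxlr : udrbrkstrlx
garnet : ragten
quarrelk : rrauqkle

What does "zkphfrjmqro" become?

mjrfhpkzorq

In each case the input is transformed by: reverse the string, then move the first 3 characters to the end (rotate left by 3).
Starting from "zkphfrjmqro": after the first operation, "orqmjrfhpkz"; after the second, "mjrfhpkzorq".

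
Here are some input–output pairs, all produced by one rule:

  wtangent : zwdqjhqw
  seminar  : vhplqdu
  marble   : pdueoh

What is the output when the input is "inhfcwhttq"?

Each output is the input with this applied: shift every letter 3 places forward in the alphabet (wrapping around).
Doing the same to "inhfcwhttq": "lqkifzkwwt".

lqkifzkwwt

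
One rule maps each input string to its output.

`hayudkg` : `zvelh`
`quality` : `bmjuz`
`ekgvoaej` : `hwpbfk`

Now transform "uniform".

Looking at the pairs, the operation is to shift every letter 1 place forward in the alphabet (wrapping around), then delete the first 2 characters.
Applying both steps to "uniform": "vojgpsn", then "jgpsn".

jgpsn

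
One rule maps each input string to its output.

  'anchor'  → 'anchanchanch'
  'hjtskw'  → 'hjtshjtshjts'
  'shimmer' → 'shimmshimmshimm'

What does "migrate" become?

migramigramigra

What's happening: delete the last 2 characters, then write the whole string 3 times in a row.
For "migrate", step one produces "migra"; step two turns that into "migramigramigra".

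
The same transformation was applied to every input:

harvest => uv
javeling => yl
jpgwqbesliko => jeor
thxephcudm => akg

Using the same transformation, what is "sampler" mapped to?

Each output is the input with this applied: shift every letter 3 places forward in the alphabet (wrapping around), then keep one character in every 3, starting at position 3 (positions 3rd, 6th, 9th, ...).
Starting from "sampler": after the first operation, "vdpsohu"; after the second, "ph".

ph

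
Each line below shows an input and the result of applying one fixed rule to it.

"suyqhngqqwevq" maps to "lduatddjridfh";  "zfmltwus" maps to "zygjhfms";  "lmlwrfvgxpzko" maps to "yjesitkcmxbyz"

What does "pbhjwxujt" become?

The pattern: shift every letter 13 places forward in the alphabet (wrapping around) — i.e. ROT13, then move the first 2 characters to the end (rotate left by 2).
On "pbhjwxujt": the first step gives "couwjkhwg", and the second then gives "uwjkhwgco".

uwjkhwgco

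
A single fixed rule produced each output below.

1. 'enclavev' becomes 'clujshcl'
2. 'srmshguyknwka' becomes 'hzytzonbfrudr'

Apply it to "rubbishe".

lybiipzo

The transformation: move the last character to the front, then shift every letter 7 places forward in the alphabet (wrapping around).
"rubbishe" → "erubbish" → "lybiipzo".
(Check on "enclavev": → "venclave" → "clujshcl" ✓)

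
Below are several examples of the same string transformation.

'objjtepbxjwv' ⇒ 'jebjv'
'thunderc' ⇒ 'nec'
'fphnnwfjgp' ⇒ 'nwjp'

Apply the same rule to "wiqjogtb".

jgb

Rule — keep every other character starting from the second (positions 2nd, 4th, 6th, ...), then delete the first character.
On "wiqjogtb": the first step gives "ijgb", and the second then gives "jgb".
(Check on "objjtepbxjwv": → "bjebjv" → "jebjv" ✓)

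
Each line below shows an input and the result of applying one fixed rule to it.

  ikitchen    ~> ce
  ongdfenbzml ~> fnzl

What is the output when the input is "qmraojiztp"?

oit

Rule — keep every other character starting from the first (positions 1st, 3rd, 5th, ...), then delete the first 2 characters.
So "qmraojiztp" becomes "oit".
(Check on "ikitchen": → "iice" → "ce" ✓)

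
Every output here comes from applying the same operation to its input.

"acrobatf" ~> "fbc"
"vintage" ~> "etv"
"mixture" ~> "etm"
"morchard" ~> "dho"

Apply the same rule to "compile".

The rule is to reverse the string, then keep one character in every 3, starting at position 1 (positions 1st, 4th, 7th, ...).
"compile" → "epc".

epc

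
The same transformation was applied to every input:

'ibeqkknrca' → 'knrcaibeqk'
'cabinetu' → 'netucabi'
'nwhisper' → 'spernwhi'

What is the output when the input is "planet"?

netpla

Looking at the pairs, the operation is to swap the front and back halves of the string.
On "planet" that produces "netpla".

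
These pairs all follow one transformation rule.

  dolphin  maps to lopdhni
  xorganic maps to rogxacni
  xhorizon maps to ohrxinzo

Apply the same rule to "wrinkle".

The transformation: move the first 2 characters to the end (rotate left by 2), then take characters alternately from the front and the back (1st, last, 2nd, 2nd-last, ...).
For "wrinkle", step one produces "inklewr"; step two turns that into "irnwkel".

irnwkel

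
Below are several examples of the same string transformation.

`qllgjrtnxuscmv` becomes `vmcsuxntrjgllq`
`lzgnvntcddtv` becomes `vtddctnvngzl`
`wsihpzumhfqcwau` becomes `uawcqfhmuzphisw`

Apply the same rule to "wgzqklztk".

ktzlkqzgw

Rule — reverse the string.
So "wgzqklztk" becomes "ktzlkqzgw".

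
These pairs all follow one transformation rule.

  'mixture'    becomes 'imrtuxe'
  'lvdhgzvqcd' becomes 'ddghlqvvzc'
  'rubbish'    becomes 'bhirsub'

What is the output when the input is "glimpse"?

gilmpse

Each output is the input with this applied: sort the characters into alphabetical order, then move the first character to the end.
"glimpse" → "egilmps" → "gilmpse".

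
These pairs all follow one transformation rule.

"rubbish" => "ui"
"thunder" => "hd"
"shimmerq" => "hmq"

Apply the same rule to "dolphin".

oh

The rule is to keep one character in every 3, starting at position 2 (positions 2nd, 5th, 8th, ...).
So "dolphin" becomes "oh".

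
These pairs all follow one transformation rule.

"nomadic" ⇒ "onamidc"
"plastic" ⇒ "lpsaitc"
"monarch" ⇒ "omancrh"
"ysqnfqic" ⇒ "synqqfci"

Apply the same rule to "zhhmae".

hzmhea

Rule — swap each adjacent pair of characters (1↔2, 3↔4, ...).
"zhhmae" → "hzmhea".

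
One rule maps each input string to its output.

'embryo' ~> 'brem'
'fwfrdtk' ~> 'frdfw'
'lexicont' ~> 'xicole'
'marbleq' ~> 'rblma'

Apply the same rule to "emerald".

eraem

In each case the input is transformed by: delete the last 2 characters, then move the first 2 characters to the end (rotate left by 2).
"emerald" → "eraem".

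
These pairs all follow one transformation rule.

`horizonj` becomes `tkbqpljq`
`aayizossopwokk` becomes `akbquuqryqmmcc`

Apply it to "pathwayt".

vjycavrc

Looking at the pairs, the operation is to move the first 2 characters to the end (rotate left by 2), then shift every letter 2 places forward in the alphabet (wrapping around).
On "pathwayt": the first step gives "thwaytpa", and the second then gives "vjycavrc".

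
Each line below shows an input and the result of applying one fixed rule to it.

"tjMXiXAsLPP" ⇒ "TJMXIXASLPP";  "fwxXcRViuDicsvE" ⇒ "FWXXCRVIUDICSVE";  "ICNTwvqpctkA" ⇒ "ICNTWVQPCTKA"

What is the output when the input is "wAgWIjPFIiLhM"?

WAGWIJPFIILHM

The rule is to convert every letter to uppercase.
For "wAgWIjPFIiLhM" the result is "WAGWIJPFIILHM".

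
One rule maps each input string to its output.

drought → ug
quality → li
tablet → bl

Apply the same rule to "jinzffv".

In each case the input is transformed by: move the last 2 characters to the front (rotate right by 2), then keep only the last 2 characters.
Applying both steps to "jinzffv": "fvjinzf", then "zf".

zf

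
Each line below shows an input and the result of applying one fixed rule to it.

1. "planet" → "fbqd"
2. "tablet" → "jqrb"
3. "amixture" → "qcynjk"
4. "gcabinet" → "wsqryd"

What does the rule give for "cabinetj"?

Looking at the pairs, the operation is to shift every letter 10 places backward in the alphabet (wrapping around), then delete the last 2 characters.
Starting from "cabinetj": after the first operation, "sqrydujz"; after the second, "sqrydu".

sqrydu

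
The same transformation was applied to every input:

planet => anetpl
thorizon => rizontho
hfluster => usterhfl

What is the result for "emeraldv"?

raldveme

Rule — move the last character to the front, then swap the front and back halves of the string.
"emeraldv" → "vemerald" → "raldveme".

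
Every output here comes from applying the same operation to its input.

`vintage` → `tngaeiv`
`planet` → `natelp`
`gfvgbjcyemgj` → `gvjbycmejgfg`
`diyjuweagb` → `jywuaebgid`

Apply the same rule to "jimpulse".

The pattern: swap each adjacent pair of characters (1↔2, 3↔4, ...), then move the first 2 characters to the end (rotate left by 2).
For "jimpulse", step one produces "ijpmlues"; step two turns that into "pmluesij".

pmluesij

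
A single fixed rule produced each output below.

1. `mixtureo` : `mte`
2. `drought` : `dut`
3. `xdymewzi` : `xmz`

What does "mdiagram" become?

The pattern: keep one character in every 3, starting at position 1 (positions 1st, 4th, 7th, ...).
On "mdiagram" that produces "maa".

maa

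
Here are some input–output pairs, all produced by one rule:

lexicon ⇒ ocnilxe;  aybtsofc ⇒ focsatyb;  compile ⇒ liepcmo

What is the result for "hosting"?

Looking at the pairs, the operation is to move the last 2 characters to the front (rotate right by 2), then take characters alternately from the front and the back (1st, last, 2nd, 2nd-last, ...).
For "hosting", step one produces "nghosti"; step two turns that into "nigthso".

nigthso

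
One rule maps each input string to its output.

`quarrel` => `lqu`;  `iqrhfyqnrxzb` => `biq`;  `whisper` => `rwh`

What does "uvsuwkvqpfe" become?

euv

Rule — move the first 2 characters to the end (rotate left by 2), then keep only the last 3 characters.
Applying both steps to "uvsuwkvqpfe": "suwkvqpfeuv", then "euv".
(Check on "whisper": → "isperwh" → "rwh" ✓)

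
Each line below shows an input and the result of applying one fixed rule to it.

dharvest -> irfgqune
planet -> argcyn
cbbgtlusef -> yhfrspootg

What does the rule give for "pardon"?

The pattern: swap the front and back halves of the string, then shift every letter 13 places forward in the alphabet (wrapping around) — i.e. ROT13.
Applying both steps to "pardon": "donpar", then "qbacne".
(Check on "planet": → "netpla" → "argcyn" ✓)

qbacne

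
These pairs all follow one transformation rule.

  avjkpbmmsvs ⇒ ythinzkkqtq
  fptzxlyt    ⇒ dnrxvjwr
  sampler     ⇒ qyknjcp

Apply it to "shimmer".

qfgkkcp

In each case the input is transformed by: shift every letter 2 places backward in the alphabet (wrapping around).
"shimmer" → "qfgkkcp".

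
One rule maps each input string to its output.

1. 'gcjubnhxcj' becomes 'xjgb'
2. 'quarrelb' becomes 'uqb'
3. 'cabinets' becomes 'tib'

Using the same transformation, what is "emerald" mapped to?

rea

What's happening: sort the characters into reverse alphabetical order, then keep one character in every 3, starting at position 1 (positions 1st, 4th, 7th, ...).
For "emerald", step one produces "rmleeda"; step two turns that into "rea".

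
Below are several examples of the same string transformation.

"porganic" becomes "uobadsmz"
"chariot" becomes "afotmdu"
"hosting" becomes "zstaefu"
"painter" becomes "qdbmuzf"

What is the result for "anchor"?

admzot

What's happening: shift every letter 12 places forward in the alphabet (wrapping around), then move the last 2 characters to the front (rotate right by 2).
Applying both steps to "anchor": "mzotad", then "admzot".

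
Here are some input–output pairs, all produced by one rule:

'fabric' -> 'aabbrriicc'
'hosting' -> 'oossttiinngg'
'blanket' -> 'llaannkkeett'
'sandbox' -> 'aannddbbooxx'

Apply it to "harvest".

Each output is the input with this applied: delete the first character, then double every character.
Working it through for "harvest": intermediate "arvest", final "aarrvveesstt".

aarrvveesstt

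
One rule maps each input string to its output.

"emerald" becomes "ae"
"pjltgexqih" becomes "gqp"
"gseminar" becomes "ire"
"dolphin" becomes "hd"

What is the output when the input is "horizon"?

Each output is the input with this applied: move the first 3 characters to the end (rotate left by 3), then keep one character in every 3, starting at position 2 (positions 2nd, 5th, 8th, ...).
Working it through for "horizon": intermediate "izonhor", final "zh".
(Check on "gseminar": → "minargse" → "ire" ✓)

zh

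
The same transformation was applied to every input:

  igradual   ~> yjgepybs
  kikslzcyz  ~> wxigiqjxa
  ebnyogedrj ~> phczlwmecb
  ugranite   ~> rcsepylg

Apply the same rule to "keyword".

pbicwum

Each output is the input with this applied: shift every letter 2 places backward in the alphabet (wrapping around), then move the last 2 characters to the front (rotate right by 2).
On "keyword": the first step gives "icwumpb", and the second then gives "pbicwum".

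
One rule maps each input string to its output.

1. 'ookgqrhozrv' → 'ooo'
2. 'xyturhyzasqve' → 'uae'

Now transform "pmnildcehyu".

ieu

The pattern: keep only the vowels.
For "pmnildcehyu" the result is "ieu".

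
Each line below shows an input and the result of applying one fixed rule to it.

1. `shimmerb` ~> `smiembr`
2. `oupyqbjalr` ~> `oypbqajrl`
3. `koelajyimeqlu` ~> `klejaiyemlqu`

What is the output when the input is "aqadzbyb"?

adabzby

In each case the input is transformed by: swap each adjacent pair of characters (1↔2, 3↔4, ...), then delete the first character.
Working it through for "aqadzbyb": intermediate "qadabzby", final "adabzby".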